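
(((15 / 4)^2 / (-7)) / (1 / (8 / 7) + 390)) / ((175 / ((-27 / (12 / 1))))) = 81 / 1225784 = 0.00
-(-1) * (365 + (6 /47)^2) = 806321 /2209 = 365.02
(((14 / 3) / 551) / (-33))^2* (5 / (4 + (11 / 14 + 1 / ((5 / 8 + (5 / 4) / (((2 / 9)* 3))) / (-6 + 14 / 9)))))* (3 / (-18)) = -6860 / 375916632993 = -0.00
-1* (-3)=3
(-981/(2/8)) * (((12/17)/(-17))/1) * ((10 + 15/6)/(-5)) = -117720/289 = -407.34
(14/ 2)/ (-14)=-1/ 2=-0.50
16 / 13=1.23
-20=-20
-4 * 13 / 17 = -52 / 17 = -3.06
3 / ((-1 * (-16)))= 3 / 16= 0.19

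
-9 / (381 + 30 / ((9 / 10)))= -27 / 1243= -0.02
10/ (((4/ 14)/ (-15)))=-525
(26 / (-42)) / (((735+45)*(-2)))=1 / 2520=0.00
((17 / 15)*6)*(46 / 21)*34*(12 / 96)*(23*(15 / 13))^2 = 52743945 / 1183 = 44584.91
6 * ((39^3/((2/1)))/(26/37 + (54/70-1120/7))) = -230454315/205291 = -1122.57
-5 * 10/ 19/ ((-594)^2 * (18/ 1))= -25/ 60334956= -0.00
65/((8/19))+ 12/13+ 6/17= 275191/1768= 155.65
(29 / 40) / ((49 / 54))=783 / 980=0.80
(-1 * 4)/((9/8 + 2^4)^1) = -32/137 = -0.23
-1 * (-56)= 56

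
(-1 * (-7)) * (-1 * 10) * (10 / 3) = -700 / 3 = -233.33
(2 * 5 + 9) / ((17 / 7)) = 133 / 17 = 7.82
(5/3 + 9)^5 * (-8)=-268435456/243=-1104672.66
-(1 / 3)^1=-1 / 3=-0.33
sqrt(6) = 2.45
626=626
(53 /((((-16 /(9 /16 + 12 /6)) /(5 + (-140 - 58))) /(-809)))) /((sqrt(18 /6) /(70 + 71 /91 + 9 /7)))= -370839271193 *sqrt(3) /11648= -55143583.37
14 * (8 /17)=112 /17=6.59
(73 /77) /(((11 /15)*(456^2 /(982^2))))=87994565 /14676816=6.00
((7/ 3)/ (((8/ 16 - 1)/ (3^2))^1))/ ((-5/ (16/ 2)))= 336/ 5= 67.20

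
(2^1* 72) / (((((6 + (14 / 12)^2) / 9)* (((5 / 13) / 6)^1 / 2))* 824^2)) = 113724 / 14056925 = 0.01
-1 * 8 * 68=-544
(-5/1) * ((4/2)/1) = -10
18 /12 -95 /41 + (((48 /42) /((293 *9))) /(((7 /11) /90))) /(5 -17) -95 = -338426887 /3531822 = -95.82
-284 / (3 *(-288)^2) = -71 / 62208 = -0.00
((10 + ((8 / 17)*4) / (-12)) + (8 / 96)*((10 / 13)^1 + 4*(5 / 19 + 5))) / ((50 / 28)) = 2056621 / 314925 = 6.53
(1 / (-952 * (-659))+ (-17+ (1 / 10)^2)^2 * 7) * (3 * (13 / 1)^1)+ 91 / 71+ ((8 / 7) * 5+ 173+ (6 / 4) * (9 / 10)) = 4397829515607793 / 55678910000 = 78985.55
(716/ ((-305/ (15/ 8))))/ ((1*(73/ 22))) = -5907/ 4453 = -1.33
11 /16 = 0.69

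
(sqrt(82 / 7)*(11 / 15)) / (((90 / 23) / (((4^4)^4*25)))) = 543313362944*sqrt(574) / 189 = 68872290839.07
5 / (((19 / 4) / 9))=180 / 19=9.47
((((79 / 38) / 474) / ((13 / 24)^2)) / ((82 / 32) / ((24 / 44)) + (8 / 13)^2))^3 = 97844723712 / 3832280364283162273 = 0.00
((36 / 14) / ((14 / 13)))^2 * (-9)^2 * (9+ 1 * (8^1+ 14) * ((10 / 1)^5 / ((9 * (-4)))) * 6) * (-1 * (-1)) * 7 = -58079045817 / 49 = -1185286649.33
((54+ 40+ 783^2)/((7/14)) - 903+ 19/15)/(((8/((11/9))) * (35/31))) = 1567062431/9450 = 165826.71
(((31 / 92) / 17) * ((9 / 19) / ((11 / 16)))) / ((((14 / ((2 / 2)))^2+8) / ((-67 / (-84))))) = 2077 / 38898244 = 0.00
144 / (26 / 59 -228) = -4248 / 6713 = -0.63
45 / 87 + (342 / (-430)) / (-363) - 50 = -37329872 / 754435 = -49.48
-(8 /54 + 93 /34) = -2.88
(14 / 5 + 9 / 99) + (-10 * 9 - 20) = -107.11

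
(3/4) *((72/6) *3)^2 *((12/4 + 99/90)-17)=-12538.80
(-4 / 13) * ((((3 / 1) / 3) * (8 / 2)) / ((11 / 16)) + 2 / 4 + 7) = -586 / 143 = -4.10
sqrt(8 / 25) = 2 * sqrt(2) / 5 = 0.57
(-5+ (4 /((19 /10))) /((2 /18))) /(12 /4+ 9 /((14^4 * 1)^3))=15023886779453440 /3231553005392043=4.65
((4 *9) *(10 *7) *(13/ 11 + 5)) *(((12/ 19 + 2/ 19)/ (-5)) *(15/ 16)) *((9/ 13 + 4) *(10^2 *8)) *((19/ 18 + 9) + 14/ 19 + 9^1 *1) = -159906954.81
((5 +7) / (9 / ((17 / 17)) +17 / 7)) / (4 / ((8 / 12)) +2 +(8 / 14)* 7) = 7 / 80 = 0.09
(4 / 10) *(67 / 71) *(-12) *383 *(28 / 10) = -8622096 / 1775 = -4857.52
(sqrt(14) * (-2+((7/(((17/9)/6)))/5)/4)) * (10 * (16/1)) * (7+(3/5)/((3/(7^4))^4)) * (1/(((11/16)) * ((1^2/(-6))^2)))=-5138608656540104704 * sqrt(14)/2805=-6854514451865883.02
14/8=1.75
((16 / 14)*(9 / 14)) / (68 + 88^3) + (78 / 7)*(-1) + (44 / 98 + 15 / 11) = -40803146 / 4373215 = -9.33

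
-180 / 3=-60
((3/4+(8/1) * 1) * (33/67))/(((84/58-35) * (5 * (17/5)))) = -0.01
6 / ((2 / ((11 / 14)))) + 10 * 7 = 1013 / 14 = 72.36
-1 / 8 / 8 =-1 / 64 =-0.02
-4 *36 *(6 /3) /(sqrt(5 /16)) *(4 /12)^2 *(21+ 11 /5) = -14848 *sqrt(5) /25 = -1328.05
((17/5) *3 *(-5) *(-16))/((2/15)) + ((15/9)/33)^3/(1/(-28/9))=53444065420/8732691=6120.00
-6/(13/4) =-24/13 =-1.85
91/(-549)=-91/549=-0.17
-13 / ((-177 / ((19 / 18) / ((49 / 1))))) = 247 / 156114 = 0.00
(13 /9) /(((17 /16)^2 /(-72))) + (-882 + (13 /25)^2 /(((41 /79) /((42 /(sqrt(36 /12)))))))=-281522 /289 + 186914*sqrt(3) /25625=-961.49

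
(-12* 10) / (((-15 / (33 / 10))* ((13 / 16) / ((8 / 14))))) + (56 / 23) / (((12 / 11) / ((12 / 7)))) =234344 / 10465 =22.39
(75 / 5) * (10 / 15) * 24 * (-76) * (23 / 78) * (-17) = 1188640 / 13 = 91433.85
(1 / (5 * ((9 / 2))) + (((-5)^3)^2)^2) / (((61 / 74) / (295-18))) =225197753947246 / 2745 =82039254625.59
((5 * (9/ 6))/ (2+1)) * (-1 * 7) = -17.50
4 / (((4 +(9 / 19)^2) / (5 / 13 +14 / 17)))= 385548 / 337025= 1.14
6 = 6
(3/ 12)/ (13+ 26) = 0.01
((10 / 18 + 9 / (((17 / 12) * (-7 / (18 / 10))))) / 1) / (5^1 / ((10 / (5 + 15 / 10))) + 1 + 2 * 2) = -23092 / 176715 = -0.13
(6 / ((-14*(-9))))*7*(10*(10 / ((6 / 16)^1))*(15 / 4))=1000 / 3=333.33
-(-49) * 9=441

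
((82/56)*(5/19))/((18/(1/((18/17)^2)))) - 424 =-1315453331/3102624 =-423.98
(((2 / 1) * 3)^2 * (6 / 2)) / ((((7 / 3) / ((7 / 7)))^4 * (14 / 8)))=34992 / 16807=2.08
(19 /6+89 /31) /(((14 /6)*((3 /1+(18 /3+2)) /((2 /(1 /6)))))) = 6738 /2387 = 2.82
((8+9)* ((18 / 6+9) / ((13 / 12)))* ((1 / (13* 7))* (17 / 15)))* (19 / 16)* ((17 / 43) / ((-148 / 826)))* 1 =-16522419 / 2688790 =-6.14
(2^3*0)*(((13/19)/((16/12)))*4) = 0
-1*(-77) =77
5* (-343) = -1715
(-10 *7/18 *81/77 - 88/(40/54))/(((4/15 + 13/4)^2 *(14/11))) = -2433240/311647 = -7.81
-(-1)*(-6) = -6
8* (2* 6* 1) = 96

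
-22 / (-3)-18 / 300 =1091 / 150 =7.27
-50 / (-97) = 50 / 97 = 0.52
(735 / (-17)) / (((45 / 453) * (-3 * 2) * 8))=7399 / 816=9.07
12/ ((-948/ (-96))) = 96/ 79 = 1.22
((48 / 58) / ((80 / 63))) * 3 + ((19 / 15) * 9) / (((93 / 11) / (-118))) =-1412819 / 8990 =-157.15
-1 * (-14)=14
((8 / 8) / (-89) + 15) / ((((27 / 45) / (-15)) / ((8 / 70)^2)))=-21344 / 4361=-4.89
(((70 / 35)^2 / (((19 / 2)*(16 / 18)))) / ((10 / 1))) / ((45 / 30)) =3 / 95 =0.03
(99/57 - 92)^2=2941225/361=8147.44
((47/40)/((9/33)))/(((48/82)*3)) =21197/8640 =2.45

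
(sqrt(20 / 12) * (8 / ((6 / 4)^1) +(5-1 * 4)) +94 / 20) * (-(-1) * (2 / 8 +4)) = 799 / 40 +323 * sqrt(15) / 36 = 54.72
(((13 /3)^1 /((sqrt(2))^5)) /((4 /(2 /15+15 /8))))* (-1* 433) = -1356589* sqrt(2) /11520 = -166.54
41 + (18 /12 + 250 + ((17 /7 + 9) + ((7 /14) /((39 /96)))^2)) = 722679 /2366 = 305.44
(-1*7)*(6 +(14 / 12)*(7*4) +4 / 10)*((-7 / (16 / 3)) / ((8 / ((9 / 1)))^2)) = 1162917 / 2560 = 454.26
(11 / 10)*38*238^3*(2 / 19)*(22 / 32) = 203904239 / 5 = 40780847.80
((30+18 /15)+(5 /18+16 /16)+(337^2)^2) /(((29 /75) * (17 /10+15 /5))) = 29020315035325 /4089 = 7097166797.58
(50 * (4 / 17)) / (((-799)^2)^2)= 200 / 6928449225617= 0.00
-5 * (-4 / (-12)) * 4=-20 / 3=-6.67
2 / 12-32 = -191 / 6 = -31.83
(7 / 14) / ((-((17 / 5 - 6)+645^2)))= -0.00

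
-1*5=-5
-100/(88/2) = -25/11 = -2.27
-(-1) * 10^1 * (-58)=-580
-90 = -90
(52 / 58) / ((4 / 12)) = 78 / 29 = 2.69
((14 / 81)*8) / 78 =0.02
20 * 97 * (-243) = -471420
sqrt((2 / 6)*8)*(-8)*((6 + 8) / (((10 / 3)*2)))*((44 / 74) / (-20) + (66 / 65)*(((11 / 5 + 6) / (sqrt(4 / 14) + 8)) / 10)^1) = -56173348*sqrt(6) / 67039375 + 75768*sqrt(21) / 1811875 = -1.86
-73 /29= -2.52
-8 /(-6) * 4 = 16 /3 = 5.33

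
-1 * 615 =-615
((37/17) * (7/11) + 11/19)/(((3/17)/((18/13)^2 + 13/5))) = 50.27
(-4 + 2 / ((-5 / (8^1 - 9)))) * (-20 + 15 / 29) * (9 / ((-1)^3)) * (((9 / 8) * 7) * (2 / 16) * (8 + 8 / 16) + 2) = -12146031 / 1856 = -6544.20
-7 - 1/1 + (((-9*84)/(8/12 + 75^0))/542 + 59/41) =-410989/55555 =-7.40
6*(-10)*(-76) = 4560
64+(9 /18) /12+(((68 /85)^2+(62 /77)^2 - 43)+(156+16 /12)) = 213044787 /1185800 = 179.66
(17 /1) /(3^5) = 17 /243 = 0.07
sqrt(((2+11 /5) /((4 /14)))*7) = 7*sqrt(210) /10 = 10.14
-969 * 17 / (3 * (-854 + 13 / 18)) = 98838 / 15359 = 6.44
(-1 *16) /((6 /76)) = -608 /3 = -202.67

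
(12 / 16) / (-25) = -3 / 100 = -0.03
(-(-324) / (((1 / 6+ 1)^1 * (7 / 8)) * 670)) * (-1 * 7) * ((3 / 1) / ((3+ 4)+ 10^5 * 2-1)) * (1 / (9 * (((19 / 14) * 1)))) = -2592 / 636519095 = -0.00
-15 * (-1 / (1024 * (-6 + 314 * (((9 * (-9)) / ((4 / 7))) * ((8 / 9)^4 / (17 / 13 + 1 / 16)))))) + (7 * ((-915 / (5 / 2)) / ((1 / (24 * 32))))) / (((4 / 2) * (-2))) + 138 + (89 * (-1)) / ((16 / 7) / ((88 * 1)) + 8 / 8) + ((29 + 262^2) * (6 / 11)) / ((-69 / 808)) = 46455500672738491157 / 871313285675008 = 53316.64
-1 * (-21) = 21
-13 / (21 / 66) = -286 / 7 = -40.86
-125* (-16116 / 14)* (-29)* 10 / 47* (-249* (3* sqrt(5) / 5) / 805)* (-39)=-340392885300* sqrt(5) / 52969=-14369567.68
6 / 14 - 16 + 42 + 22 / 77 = 187 / 7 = 26.71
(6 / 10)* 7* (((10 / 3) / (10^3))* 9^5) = 413343 / 500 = 826.69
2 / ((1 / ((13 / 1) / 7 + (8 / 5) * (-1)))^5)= 0.00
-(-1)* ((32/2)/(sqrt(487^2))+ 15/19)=7609/9253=0.82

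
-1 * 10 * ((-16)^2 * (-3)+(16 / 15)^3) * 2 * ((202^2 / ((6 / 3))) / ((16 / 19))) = 371544418.80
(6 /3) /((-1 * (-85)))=2 /85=0.02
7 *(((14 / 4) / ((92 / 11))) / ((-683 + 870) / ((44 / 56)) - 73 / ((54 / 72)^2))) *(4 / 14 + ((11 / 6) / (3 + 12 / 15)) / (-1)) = -36267 / 6810208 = -0.01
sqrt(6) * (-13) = -13 * sqrt(6) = -31.84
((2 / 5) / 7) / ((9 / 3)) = 2 / 105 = 0.02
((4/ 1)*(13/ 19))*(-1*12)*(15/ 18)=-520/ 19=-27.37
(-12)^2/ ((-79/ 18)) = -2592/ 79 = -32.81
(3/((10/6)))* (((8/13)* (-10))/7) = -144/91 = -1.58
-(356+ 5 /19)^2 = -45819361 /361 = -126923.44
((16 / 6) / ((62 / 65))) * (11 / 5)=572 / 93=6.15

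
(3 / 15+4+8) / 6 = 61 / 30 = 2.03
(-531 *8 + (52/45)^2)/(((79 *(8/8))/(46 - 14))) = -275183872/159975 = -1720.17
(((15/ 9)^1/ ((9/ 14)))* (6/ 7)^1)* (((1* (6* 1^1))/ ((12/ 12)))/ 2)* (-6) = -40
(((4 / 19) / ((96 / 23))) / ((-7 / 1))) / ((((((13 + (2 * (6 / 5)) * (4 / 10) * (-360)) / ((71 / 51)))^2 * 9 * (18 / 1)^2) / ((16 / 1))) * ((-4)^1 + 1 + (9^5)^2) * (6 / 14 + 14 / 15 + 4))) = -14492875 / 391173534726061348022319612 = -0.00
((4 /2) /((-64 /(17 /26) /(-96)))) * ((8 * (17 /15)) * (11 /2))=6358 /65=97.82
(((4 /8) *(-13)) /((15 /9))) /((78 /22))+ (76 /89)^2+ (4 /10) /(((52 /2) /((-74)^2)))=86368969 /1029730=83.88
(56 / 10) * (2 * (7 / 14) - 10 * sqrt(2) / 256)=28 / 5 - 7 * sqrt(2) / 32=5.29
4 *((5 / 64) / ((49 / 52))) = 65 / 196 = 0.33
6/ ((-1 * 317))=-6/ 317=-0.02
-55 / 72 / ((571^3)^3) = -55 / 464576749083260088722894232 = -0.00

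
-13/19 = -0.68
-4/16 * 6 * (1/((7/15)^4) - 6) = -108657/4802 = -22.63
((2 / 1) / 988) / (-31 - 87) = -1 / 58292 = -0.00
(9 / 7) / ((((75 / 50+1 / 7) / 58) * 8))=261 / 46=5.67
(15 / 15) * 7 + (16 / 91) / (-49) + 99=472638 / 4459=106.00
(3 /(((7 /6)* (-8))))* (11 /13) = -99 /364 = -0.27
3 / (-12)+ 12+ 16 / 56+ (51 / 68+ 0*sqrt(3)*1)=179 / 14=12.79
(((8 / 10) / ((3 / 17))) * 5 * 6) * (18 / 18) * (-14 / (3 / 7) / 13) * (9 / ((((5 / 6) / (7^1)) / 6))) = -10075968 / 65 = -155014.89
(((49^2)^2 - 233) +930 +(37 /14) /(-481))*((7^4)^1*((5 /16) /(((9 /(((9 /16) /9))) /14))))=4199031407725 /9984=420576062.47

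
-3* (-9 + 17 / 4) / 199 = 57 / 796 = 0.07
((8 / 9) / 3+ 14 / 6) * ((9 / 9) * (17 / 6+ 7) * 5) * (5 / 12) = 53.87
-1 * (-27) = 27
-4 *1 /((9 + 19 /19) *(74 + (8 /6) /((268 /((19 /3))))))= -1206 /223205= -0.01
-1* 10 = -10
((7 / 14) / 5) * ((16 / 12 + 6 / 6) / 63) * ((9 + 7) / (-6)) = -4 / 405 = -0.01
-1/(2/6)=-3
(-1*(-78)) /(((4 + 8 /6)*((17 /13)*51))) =507 /2312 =0.22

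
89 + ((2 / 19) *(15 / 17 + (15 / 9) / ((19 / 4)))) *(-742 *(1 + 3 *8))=-42695921 / 18411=-2319.04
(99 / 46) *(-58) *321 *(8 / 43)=-7372728 / 989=-7454.73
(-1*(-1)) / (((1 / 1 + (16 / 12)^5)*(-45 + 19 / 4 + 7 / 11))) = -0.00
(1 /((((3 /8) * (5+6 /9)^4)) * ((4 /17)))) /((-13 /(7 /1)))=-0.01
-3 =-3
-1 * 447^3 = -89314623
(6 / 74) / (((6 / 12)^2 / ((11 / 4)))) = 33 / 37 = 0.89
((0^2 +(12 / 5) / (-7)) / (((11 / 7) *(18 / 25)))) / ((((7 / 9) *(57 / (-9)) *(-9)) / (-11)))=10 / 133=0.08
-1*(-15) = 15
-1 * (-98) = 98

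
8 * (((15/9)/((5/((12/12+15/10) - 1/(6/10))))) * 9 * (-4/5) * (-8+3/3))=112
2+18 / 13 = 44 / 13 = 3.38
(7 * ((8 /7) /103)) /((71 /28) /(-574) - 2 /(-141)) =18129216 /2279699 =7.95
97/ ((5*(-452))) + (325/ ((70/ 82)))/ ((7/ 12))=652.61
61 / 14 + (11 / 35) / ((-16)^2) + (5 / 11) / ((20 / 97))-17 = -10.44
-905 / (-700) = 1.29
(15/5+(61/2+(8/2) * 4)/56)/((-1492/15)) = -6435/167104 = -0.04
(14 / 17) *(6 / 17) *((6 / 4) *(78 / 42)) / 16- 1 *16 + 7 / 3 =-94441 / 6936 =-13.62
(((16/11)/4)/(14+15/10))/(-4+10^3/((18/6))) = 6/84227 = 0.00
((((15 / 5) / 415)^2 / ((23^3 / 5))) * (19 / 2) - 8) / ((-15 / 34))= 113993106773 / 6286384725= 18.13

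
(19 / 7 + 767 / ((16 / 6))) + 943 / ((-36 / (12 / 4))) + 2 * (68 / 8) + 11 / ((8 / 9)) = 241.13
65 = 65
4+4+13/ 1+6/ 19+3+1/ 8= 3715/ 152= 24.44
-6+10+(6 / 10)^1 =23 / 5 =4.60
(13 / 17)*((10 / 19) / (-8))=-65 / 1292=-0.05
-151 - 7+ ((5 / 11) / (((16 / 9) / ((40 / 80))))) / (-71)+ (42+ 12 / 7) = -19993915 / 174944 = -114.29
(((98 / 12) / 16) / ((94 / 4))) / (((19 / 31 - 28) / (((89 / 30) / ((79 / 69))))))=-3109393 / 1513121760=-0.00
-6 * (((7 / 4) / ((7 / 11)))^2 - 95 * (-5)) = -2895.38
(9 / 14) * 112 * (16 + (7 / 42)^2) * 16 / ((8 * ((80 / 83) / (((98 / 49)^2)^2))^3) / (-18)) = -23754319128 / 125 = -190034553.02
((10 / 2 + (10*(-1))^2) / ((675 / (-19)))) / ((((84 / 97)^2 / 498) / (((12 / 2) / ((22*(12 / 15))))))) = -14837993 / 22176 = -669.10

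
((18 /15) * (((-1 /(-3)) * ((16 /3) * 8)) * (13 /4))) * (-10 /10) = -832 /15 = -55.47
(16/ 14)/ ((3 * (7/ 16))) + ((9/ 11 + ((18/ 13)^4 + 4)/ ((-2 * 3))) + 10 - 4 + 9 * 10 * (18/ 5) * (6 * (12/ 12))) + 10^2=31564783717/ 15394379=2050.41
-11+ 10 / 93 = -10.89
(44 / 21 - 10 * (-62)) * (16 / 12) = 52256 / 63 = 829.46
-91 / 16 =-5.69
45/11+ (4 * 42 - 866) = -7633/11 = -693.91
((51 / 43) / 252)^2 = 289 / 13046544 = 0.00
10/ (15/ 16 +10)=32/ 35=0.91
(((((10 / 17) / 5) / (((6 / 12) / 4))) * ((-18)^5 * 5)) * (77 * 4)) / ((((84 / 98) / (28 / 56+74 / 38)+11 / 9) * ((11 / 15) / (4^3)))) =-7935677684121600 / 52207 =-152004093016.68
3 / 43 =0.07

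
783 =783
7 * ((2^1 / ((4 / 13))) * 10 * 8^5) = 14909440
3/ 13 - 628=-8161/ 13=-627.77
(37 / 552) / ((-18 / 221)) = -8177 / 9936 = -0.82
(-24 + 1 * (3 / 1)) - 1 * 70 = -91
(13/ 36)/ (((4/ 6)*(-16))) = -13/ 384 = -0.03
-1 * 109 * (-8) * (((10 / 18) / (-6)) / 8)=-545 / 54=-10.09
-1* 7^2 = -49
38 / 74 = 19 / 37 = 0.51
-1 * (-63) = 63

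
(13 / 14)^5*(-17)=-11.74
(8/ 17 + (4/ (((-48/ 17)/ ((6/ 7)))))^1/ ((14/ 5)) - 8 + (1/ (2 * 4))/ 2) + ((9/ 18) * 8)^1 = -51987/ 13328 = -3.90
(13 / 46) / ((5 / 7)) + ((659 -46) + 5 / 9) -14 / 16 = 5076271 / 8280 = 613.08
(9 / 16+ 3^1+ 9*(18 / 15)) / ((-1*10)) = -1149 / 800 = -1.44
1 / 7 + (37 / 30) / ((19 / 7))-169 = -671927 / 3990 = -168.40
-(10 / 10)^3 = -1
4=4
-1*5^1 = -5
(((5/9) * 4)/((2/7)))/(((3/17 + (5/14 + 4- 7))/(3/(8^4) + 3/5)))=-1.89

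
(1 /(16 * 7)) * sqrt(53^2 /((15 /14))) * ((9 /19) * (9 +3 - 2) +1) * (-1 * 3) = -5777 * sqrt(210) /10640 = -7.87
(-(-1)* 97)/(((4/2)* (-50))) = -97/100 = -0.97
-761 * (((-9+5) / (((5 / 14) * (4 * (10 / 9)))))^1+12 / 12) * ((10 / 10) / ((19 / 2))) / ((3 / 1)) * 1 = 3044 / 75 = 40.59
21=21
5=5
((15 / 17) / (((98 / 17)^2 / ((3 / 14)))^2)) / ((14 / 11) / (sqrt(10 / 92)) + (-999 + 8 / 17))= -16542325861875 / 450226219897344710848-2108487645 * sqrt(230) / 225113109948672355424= -0.00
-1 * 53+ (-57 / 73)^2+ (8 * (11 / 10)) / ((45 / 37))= -54141688 / 1199025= -45.15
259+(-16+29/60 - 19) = 13469/60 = 224.48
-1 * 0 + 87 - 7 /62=5387 /62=86.89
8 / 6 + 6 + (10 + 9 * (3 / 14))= 809 / 42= 19.26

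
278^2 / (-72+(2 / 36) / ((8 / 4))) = -2782224 / 2591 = -1073.80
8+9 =17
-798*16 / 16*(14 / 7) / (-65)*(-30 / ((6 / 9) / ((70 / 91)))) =-143640 / 169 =-849.94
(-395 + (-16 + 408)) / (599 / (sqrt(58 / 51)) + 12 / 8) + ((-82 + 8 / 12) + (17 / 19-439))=-361192334458 / 695351379-1198 *sqrt(2958) / 12199147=-519.44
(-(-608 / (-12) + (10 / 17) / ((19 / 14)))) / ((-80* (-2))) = -12379 / 38760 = -0.32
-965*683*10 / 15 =-1318190 / 3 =-439396.67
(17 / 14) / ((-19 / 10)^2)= 850 / 2527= 0.34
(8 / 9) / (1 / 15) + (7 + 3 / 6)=125 / 6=20.83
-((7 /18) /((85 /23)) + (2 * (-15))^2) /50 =-1377161 /76500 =-18.00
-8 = -8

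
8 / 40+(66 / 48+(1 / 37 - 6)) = -6509 / 1480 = -4.40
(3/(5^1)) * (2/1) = 6/5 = 1.20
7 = 7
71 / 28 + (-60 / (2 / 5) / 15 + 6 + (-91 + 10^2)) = 211 / 28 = 7.54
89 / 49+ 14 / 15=2021 / 735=2.75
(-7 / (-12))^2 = 49 / 144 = 0.34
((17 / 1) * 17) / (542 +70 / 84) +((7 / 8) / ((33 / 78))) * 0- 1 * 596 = -595.47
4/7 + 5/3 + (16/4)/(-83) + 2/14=4066/1743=2.33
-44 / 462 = -2 / 21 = -0.10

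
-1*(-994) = 994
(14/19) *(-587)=-8218/19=-432.53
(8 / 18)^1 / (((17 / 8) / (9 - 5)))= 0.84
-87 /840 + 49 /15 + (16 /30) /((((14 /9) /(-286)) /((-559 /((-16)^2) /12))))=21.01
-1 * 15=-15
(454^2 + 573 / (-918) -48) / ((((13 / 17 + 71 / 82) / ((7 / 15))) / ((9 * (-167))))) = -3022240596193 / 34095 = -88641753.81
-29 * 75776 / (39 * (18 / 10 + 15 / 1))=-2746880 / 819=-3353.94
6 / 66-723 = -7952 / 11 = -722.91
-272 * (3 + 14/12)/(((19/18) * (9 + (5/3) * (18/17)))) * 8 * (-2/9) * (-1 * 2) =-3699200/10431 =-354.64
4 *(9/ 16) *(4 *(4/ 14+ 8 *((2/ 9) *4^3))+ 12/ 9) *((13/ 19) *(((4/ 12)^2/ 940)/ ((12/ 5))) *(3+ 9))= 93691/ 225036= 0.42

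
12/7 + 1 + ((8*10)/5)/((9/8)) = 1067/63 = 16.94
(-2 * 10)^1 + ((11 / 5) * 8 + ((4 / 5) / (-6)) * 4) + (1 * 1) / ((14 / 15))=-391 / 210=-1.86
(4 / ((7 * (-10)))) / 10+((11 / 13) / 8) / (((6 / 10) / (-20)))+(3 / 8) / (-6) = -392449 / 109200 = -3.59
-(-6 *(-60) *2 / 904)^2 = -8100 / 12769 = -0.63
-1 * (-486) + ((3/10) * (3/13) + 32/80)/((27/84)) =285164/585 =487.46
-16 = -16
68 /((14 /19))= 646 /7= 92.29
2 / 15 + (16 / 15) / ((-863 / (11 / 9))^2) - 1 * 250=-226102929236 / 904894335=-249.87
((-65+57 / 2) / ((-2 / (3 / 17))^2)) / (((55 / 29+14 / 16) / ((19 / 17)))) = -362007 / 3159059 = -0.11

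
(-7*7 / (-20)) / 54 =49 / 1080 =0.05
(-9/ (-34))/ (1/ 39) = 351/ 34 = 10.32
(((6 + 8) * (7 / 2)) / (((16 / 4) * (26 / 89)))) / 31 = 4361 / 3224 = 1.35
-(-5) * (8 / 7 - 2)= -30 / 7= -4.29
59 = 59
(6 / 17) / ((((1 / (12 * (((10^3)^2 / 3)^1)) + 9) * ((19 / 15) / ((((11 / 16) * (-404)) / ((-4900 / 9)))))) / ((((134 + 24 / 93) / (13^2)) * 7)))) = 37454254200000 / 426433655845379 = 0.09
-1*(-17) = 17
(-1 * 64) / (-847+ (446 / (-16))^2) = 0.91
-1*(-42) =42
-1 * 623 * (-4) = 2492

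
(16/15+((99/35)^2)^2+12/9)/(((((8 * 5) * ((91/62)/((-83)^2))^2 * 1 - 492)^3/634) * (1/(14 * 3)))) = -8991113274556279510032764709453665930621691/605503588152131180922821359361552085205778750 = -0.01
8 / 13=0.62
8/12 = 2/3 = 0.67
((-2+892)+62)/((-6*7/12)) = -272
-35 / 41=-0.85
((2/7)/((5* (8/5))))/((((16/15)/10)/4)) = 75/56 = 1.34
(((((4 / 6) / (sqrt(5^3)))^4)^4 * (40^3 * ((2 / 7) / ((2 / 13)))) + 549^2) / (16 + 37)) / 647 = 43306481024192333221871754491 / 4927065739000797271728515625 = 8.79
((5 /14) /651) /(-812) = -5 /7400568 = -0.00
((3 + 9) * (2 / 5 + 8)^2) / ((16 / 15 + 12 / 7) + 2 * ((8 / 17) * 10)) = 1889244 / 27205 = 69.44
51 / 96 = 17 / 32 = 0.53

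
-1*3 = -3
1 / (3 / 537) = 179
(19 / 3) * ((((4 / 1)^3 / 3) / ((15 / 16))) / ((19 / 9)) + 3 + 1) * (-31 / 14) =-7254 / 35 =-207.26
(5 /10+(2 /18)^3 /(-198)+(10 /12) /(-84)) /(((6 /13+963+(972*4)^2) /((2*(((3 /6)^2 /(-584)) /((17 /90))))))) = -128743225 /876180438437097024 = -0.00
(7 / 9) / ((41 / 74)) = 518 / 369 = 1.40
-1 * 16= -16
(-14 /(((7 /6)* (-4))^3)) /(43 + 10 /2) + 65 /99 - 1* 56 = -55.34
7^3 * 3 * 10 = 10290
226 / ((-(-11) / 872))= 197072 / 11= 17915.64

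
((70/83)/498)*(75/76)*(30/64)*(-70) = -459375/8377024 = -0.05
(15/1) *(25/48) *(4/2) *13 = 1625/8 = 203.12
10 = 10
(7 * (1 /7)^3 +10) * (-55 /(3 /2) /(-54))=27005 /3969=6.80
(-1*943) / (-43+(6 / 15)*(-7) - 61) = 4715 / 534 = 8.83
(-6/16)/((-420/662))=331/560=0.59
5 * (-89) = -445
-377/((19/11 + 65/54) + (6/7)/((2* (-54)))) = -128.98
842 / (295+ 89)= 2.19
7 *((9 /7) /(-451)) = -9 /451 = -0.02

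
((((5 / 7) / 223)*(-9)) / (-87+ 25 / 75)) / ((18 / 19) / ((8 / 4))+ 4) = 513 / 6899620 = 0.00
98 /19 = 5.16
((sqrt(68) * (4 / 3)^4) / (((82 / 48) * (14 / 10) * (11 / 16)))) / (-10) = -32768 * sqrt(17) / 85239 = -1.59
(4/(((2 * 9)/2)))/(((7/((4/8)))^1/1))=2/63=0.03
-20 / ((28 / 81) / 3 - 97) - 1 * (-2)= 2.21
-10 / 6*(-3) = 5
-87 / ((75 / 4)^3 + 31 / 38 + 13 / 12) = -317376 / 24053803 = -0.01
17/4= 4.25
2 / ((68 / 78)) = 39 / 17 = 2.29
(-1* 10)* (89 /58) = -445 /29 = -15.34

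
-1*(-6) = 6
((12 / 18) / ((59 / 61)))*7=854 / 177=4.82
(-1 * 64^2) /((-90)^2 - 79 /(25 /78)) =-51200 /98169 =-0.52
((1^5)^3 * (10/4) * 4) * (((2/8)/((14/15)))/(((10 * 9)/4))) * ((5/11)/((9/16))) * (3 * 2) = 400/693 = 0.58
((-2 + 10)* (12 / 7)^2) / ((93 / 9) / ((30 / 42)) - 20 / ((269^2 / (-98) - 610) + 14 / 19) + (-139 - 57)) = -43360824960 / 334781933689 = -0.13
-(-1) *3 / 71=3 / 71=0.04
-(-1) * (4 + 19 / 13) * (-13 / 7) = -71 / 7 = -10.14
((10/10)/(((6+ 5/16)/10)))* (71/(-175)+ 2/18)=-14848/31815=-0.47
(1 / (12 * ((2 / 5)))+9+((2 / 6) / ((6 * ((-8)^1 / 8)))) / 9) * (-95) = -566485 / 648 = -874.21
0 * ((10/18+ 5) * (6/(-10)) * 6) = 0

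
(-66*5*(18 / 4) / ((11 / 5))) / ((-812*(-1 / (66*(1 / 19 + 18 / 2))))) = -1915650 / 3857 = -496.67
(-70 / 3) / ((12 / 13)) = -455 / 18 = -25.28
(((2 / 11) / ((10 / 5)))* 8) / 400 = 1 / 550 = 0.00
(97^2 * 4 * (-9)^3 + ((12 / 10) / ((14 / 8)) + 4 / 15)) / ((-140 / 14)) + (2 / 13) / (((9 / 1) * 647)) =7269242547286 / 2649465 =2743664.30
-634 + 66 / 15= -3148 / 5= -629.60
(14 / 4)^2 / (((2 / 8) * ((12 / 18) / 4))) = 294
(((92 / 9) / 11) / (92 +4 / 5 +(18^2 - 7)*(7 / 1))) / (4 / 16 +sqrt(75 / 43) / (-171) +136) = 27968*sqrt(129) / 1899444549618495 +622658576 / 211049394402055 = 0.00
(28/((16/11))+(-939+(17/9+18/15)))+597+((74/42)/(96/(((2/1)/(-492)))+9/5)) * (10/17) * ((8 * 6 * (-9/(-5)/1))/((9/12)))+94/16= -313.79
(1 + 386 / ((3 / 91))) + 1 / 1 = 35132 / 3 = 11710.67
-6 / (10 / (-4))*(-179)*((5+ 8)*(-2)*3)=167544 / 5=33508.80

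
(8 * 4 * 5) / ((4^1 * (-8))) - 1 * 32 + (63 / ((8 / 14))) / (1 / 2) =367 / 2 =183.50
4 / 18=2 / 9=0.22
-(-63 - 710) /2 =773 /2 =386.50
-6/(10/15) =-9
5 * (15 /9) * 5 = 41.67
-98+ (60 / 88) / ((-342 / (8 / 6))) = -184343 / 1881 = -98.00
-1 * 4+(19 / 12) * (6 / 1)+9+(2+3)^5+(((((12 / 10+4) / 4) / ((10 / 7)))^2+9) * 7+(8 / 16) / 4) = 32084217 / 10000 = 3208.42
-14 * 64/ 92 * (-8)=77.91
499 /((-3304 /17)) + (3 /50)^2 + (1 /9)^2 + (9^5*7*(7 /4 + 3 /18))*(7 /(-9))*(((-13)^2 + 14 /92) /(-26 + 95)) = -726415091361776 /480886875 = -1510573.75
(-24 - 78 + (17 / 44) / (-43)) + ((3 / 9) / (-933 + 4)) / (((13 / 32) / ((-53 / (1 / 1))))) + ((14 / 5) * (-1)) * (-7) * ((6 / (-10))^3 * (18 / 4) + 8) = 1533212034461 / 42843157500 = 35.79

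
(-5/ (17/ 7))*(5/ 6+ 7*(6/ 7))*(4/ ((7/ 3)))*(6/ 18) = -410/ 51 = -8.04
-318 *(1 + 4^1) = -1590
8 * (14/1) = 112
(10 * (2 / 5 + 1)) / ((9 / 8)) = 112 / 9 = 12.44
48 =48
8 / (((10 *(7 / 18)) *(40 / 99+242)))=3564 / 419965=0.01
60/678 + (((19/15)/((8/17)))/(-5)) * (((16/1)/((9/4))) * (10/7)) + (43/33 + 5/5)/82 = -257762224/48160035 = -5.35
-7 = -7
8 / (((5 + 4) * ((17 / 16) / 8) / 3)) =20.08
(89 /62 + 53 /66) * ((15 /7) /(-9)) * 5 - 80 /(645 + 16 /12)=-16594810 /5950791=-2.79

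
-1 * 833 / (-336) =2.48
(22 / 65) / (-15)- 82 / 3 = -26672 / 975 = -27.36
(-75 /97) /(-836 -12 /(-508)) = 9525 /10298393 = 0.00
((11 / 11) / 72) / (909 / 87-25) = -29 / 30384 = -0.00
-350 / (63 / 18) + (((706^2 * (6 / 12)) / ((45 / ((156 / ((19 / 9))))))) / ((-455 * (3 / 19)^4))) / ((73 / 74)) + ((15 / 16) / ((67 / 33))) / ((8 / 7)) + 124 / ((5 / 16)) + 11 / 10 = -4338387782298107 / 2958076800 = -1466624.46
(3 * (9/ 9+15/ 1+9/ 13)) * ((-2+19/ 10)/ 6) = -217/ 260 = -0.83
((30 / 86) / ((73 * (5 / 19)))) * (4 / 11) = 228 / 34529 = 0.01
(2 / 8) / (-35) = -1 / 140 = -0.01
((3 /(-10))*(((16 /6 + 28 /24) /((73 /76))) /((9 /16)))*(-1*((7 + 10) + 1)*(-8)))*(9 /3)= -335616 /365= -919.50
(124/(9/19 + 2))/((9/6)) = 33.42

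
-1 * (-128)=128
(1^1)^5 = 1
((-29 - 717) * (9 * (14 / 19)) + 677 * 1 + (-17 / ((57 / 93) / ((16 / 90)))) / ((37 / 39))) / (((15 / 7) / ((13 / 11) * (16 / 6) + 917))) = -1916549897353 / 1043955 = -1835854.90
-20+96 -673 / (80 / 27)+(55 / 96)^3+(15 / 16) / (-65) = -150.96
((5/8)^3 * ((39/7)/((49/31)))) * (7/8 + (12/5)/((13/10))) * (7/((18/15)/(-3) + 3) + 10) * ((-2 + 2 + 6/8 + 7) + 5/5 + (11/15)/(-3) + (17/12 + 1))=11857806125/36528128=324.62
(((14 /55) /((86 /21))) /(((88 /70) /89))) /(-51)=-30527 /353804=-0.09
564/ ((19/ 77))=43428/ 19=2285.68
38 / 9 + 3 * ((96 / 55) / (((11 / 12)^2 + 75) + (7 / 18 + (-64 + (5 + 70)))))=8875246 / 2072565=4.28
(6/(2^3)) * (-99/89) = -297/356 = -0.83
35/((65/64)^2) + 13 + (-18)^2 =370.93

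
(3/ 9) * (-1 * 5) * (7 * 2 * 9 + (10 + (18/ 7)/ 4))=-9565/ 42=-227.74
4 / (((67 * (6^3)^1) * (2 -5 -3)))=-1 / 21708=-0.00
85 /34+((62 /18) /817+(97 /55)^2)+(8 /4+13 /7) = 2949505553 /311399550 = 9.47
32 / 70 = 16 / 35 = 0.46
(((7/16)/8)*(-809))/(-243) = 5663/31104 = 0.18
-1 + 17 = 16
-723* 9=-6507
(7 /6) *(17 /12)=1.65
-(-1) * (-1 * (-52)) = 52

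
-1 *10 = -10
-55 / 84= -0.65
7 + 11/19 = 144/19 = 7.58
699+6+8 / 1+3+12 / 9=2152 / 3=717.33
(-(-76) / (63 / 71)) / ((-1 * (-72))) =1349 / 1134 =1.19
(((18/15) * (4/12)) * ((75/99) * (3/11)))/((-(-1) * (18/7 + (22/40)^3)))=560000/18551357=0.03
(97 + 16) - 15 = 98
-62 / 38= -31 / 19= -1.63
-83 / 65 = -1.28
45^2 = 2025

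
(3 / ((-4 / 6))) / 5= -9 / 10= -0.90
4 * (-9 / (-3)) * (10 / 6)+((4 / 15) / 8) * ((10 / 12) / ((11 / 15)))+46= 8717 / 132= 66.04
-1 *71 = -71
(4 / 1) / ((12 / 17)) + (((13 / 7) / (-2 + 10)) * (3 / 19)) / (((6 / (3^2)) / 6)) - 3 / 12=18343 / 3192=5.75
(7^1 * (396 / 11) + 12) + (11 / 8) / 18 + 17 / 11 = 420745 / 1584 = 265.62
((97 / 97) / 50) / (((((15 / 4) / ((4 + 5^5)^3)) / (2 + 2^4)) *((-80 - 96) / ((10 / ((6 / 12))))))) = -334199080.24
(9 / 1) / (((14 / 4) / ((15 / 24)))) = 45 / 28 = 1.61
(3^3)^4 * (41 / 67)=21789081 / 67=325210.16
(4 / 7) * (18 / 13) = 72 / 91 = 0.79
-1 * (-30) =30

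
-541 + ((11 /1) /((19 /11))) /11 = -10268 /19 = -540.42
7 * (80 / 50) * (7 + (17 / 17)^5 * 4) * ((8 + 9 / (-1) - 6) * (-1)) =862.40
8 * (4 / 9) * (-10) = -320 / 9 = -35.56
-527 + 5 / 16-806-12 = -21515 / 16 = -1344.69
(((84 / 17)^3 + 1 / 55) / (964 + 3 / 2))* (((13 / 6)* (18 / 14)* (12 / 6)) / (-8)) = -1271541687 / 14609984620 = -0.09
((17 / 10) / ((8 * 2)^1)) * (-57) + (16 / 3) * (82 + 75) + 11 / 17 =6788501 / 8160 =831.92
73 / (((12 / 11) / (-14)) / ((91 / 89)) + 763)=511511 / 5345807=0.10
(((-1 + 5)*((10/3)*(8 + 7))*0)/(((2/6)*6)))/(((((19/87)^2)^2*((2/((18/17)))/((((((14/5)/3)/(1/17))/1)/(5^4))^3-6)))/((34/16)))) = 0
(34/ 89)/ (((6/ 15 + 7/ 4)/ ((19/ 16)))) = 1615/ 7654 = 0.21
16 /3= 5.33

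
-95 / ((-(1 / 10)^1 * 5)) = 190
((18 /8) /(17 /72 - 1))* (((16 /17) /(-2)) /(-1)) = -1296 /935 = -1.39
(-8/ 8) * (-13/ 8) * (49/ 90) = 637/ 720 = 0.88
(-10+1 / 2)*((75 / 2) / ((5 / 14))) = -1995 / 2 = -997.50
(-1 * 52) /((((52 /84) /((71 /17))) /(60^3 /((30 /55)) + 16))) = -2361839424 /17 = -138931730.82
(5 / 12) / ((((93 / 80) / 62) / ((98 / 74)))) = 9800 / 333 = 29.43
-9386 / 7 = -1340.86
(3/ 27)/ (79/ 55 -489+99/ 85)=-935/ 4093047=-0.00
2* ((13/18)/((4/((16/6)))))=26/27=0.96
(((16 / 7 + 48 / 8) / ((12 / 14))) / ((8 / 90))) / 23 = 435 / 92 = 4.73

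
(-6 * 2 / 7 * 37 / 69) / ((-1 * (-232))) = -37 / 9338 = -0.00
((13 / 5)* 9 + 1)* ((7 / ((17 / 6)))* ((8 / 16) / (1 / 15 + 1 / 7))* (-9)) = -242109 / 187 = -1294.70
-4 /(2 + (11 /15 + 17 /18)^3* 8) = -364500 /3625201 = -0.10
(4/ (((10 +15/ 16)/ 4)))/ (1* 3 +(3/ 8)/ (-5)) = 2048/ 4095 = 0.50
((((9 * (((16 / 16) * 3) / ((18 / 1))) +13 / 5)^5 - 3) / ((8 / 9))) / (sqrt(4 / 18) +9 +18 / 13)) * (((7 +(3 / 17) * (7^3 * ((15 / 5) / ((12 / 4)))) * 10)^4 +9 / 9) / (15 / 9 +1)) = 6311706033364.88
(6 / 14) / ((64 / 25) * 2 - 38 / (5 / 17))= -25 / 7238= -0.00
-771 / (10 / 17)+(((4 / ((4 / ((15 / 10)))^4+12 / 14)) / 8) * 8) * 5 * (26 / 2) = -190349853 / 145790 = -1305.64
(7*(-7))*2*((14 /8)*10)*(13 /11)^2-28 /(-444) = -2395.27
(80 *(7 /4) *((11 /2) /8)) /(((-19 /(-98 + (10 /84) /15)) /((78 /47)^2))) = 114765365 /83942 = 1367.20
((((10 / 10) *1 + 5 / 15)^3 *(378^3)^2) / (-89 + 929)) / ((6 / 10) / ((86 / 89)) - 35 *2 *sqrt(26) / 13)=-106542448666620825600 *sqrt(26) / 1811093243 - 12286007950891723776 / 1811093243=-306747338865.73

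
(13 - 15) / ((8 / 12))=-3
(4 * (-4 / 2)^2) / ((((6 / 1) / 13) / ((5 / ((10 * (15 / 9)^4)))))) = 1404 / 625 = 2.25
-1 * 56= -56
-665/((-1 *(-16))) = -665/16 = -41.56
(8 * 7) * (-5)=-280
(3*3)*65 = 585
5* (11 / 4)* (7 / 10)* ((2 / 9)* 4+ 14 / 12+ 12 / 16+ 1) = 10549 / 288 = 36.63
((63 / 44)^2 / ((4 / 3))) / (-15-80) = -11907 / 735680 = -0.02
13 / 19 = 0.68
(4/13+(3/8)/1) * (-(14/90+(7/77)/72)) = -4899/45760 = -0.11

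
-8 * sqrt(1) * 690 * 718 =-3963360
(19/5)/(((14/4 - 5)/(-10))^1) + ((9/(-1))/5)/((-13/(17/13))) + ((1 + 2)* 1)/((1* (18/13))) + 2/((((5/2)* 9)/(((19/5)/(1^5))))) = 2130833/76050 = 28.02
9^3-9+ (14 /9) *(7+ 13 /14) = 2197 /3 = 732.33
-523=-523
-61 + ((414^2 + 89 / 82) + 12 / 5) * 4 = 140535073 / 205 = 685536.94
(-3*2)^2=36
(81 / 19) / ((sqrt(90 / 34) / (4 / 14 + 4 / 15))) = 522 * sqrt(85) / 3325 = 1.45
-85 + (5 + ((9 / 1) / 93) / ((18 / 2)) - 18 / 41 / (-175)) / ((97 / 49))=-762538057 / 9246525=-82.47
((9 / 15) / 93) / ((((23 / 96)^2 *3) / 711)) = 2184192 / 81995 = 26.64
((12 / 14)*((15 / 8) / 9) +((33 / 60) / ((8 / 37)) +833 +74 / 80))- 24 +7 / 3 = 547667 / 672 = 814.98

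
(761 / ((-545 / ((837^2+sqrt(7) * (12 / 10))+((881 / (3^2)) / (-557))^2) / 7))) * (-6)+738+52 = 191772 * sqrt(7) / 2725+187571731486386238 / 4565314035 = 41086457.60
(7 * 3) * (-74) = -1554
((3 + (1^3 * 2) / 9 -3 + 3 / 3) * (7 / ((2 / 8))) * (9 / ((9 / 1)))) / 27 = 308 / 243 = 1.27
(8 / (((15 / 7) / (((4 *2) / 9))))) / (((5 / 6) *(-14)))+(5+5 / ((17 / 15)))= 34912 / 3825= 9.13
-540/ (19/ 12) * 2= -12960/ 19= -682.11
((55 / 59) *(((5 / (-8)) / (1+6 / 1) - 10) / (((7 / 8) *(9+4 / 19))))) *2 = -47234 / 20237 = -2.33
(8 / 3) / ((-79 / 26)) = -208 / 237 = -0.88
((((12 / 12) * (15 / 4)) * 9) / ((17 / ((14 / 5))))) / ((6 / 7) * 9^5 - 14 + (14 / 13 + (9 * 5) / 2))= 5733 / 52209193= 0.00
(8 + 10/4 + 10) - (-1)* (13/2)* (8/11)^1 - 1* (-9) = 753/22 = 34.23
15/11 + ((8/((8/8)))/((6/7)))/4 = 122/33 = 3.70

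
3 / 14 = 0.21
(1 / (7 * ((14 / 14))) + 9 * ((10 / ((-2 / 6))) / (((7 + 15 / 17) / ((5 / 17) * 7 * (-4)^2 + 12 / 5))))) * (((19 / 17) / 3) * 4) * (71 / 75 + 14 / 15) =-2027785108 / 597975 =-3391.09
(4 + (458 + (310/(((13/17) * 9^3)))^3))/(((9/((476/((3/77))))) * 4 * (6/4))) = 7209147549477207796/68944187960973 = 104564.98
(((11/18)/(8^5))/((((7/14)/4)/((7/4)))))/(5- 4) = 77/294912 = 0.00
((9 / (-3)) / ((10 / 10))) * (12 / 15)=-12 / 5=-2.40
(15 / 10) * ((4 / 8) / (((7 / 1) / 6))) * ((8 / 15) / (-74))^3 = -32 / 132964125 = -0.00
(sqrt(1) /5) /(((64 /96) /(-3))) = -0.90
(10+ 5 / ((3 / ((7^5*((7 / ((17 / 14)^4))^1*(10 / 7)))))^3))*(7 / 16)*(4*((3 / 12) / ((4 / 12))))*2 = 4710262134218687778416624364145 / 20974400540271396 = 224571954996990.81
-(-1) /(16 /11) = 11 /16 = 0.69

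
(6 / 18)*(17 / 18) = 17 / 54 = 0.31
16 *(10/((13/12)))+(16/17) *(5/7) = 229520/1547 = 148.36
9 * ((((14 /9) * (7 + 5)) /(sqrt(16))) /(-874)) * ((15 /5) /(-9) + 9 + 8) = -350 /437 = -0.80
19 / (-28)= -19 / 28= -0.68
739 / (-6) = -739 / 6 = -123.17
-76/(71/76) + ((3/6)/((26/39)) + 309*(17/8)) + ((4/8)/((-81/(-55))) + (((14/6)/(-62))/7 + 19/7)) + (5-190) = 3934303853/9983736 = 394.07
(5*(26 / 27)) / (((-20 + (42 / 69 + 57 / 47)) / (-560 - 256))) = 38224160 / 176859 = 216.13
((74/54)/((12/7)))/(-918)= -259/297432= -0.00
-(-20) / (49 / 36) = 720 / 49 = 14.69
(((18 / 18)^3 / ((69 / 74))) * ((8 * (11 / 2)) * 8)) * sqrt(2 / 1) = 533.88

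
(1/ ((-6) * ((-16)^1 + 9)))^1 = 0.02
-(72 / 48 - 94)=185 / 2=92.50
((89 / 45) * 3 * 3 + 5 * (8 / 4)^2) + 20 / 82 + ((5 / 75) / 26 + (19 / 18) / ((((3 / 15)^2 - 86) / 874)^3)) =-510095077843208539 / 476078934133530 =-1071.45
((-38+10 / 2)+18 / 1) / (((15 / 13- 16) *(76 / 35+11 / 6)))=40950 / 162313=0.25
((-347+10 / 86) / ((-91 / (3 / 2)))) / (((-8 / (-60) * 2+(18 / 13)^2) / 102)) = 111254715 / 416584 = 267.06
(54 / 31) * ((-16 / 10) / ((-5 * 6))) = 72 / 775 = 0.09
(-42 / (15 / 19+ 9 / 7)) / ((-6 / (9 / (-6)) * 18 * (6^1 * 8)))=-931 / 158976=-0.01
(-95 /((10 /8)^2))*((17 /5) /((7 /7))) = -5168 /25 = -206.72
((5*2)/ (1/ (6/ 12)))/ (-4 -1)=-1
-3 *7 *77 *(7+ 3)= -16170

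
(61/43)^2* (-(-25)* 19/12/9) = 1767475/199692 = 8.85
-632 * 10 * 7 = -44240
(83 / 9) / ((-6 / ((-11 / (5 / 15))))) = 913 / 18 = 50.72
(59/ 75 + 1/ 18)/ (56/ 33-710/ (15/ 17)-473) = -4169/ 6316050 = -0.00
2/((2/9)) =9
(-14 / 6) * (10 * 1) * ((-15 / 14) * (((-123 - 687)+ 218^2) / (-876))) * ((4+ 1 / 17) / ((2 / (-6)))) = 40290825 / 2482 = 16233.21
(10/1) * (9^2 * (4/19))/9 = 360/19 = 18.95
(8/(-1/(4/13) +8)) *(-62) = -1984/19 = -104.42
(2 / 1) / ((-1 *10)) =-1 / 5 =-0.20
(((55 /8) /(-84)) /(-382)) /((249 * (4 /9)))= 55 /28408576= 0.00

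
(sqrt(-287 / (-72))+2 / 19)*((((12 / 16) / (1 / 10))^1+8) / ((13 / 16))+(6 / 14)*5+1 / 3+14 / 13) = 12356 / 5187+3089*sqrt(574) / 1638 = 47.56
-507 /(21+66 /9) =-17.89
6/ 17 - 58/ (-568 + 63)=4016/ 8585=0.47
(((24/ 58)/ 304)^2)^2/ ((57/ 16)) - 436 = -12217053291089317/ 28020764429104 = -436.00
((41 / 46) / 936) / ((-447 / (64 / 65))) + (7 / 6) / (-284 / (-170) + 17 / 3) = 46520654287 / 292575772710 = 0.16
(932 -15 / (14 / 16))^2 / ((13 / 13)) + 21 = 41012245 / 49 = 836984.59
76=76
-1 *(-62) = 62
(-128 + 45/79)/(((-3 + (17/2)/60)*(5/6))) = 1449648/27097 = 53.50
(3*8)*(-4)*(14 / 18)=-224 / 3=-74.67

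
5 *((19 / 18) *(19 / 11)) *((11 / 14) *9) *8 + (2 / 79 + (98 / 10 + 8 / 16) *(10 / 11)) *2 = 3251316 / 6083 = 534.49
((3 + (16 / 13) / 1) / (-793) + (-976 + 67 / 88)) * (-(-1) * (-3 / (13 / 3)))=7962601761 / 11793496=675.17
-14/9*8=-112/9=-12.44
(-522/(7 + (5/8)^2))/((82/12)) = -200448/19393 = -10.34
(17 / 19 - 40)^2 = 552049 / 361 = 1529.22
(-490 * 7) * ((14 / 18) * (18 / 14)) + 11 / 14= -48009 / 14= -3429.21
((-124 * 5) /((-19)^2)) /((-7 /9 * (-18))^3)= -155 /247646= -0.00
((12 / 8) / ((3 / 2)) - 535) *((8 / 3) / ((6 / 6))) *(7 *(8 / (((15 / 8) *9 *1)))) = -637952 / 135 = -4725.57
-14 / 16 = -7 / 8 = -0.88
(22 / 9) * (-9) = -22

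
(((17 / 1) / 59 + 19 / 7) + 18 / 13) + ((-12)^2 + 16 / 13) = 149.62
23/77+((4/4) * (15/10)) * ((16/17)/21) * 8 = 1095/1309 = 0.84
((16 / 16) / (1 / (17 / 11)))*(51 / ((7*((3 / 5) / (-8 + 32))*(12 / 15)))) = 43350 / 77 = 562.99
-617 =-617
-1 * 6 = -6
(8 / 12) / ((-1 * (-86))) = 1 / 129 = 0.01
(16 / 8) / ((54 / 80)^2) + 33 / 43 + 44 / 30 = 1038163 / 156735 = 6.62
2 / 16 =1 / 8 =0.12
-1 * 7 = -7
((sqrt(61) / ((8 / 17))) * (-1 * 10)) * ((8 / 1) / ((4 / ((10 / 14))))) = -425 * sqrt(61) / 14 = -237.10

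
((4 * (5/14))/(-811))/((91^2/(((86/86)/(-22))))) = 5/517123607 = 0.00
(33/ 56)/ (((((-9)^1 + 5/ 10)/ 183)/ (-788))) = 1189683/ 119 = 9997.34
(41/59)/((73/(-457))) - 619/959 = -20634816/4130413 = -5.00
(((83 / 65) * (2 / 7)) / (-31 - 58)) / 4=-83 / 80990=-0.00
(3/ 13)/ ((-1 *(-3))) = 1/ 13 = 0.08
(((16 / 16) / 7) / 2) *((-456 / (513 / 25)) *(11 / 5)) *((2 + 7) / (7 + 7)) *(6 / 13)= -660 / 637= -1.04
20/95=4/19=0.21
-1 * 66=-66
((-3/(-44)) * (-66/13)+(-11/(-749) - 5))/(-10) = 20765/38948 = 0.53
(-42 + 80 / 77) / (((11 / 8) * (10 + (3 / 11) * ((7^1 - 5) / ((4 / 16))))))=-12616 / 5159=-2.45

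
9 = 9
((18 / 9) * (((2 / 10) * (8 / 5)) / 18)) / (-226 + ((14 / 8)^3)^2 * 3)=-32768 / 128868525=-0.00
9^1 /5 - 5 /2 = -0.70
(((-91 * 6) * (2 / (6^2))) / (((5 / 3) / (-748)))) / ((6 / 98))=3335332 / 15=222355.47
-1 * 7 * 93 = -651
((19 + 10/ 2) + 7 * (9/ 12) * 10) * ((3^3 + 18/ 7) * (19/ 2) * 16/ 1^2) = 2406996/ 7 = 343856.57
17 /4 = 4.25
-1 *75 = -75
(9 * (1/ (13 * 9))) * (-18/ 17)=-18/ 221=-0.08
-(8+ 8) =-16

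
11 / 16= 0.69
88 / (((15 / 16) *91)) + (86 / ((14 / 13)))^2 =60943651 / 9555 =6378.19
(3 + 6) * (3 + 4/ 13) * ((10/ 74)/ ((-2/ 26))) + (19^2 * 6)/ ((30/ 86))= 1139027/ 185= 6156.90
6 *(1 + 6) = 42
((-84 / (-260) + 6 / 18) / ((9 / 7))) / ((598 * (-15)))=-448 / 7871175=-0.00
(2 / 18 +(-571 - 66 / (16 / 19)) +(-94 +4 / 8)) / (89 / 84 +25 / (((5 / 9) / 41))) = -374353 / 930414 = -0.40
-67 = -67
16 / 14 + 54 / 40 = 2.49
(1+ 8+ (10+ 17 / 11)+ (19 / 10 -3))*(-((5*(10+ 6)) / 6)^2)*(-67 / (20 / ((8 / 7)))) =3057344 / 231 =13235.26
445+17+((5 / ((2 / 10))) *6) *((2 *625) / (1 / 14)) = 2625462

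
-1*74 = -74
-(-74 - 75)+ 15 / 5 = 152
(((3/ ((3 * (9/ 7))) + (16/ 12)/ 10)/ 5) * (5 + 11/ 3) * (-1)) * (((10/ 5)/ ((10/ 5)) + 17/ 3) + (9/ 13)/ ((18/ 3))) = -10.71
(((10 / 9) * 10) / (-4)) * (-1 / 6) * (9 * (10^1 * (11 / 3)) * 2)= 2750 / 9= 305.56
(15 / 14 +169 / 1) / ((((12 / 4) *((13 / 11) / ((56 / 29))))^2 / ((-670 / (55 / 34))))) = -26729067904 / 1279161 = -20895.78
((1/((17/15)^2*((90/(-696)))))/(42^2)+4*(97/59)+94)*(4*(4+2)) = 2016684536/835499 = 2413.75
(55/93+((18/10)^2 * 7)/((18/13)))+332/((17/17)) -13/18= 2429038/6975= 348.25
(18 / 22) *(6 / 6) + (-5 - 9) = -145 / 11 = -13.18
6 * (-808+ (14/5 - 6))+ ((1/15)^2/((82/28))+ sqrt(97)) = -44899906/9225+ sqrt(97) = -4857.35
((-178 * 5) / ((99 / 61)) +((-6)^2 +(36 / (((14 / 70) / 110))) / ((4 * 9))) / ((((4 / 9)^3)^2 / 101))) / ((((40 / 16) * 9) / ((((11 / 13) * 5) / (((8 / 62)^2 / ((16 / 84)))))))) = 115087529063399 / 6967296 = 16518248.84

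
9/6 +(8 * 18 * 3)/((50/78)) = 33771/50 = 675.42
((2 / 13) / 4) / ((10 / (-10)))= -1 / 26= -0.04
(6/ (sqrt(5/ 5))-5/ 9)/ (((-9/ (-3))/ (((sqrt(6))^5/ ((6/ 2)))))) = 196 * sqrt(6)/ 9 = 53.34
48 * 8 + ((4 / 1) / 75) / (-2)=28798 / 75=383.97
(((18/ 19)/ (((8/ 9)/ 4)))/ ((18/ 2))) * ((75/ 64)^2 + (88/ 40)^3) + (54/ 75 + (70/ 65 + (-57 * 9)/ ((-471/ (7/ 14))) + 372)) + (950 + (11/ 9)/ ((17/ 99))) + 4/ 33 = 14895327090323269/ 11138569728000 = 1337.27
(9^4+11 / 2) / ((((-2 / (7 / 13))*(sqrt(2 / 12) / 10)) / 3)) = -1378965*sqrt(6) / 26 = -129913.87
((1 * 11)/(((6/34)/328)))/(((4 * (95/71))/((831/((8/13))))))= 1960229557/380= 5158498.83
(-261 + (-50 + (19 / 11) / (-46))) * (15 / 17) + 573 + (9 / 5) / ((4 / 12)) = 13073109 / 43010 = 303.96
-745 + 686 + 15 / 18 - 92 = -901 / 6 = -150.17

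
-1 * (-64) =64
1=1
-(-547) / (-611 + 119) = -547 / 492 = -1.11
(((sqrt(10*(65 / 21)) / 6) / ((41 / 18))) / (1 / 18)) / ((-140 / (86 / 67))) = -387*sqrt(546) / 134603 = -0.07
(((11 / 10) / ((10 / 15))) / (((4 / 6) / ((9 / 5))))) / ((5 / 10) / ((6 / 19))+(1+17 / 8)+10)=2673 / 8825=0.30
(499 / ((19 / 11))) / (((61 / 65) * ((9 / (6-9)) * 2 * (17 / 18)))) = -1070355 / 19703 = -54.32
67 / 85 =0.79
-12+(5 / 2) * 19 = 71 / 2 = 35.50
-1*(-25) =25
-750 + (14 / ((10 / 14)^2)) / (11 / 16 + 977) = -749.97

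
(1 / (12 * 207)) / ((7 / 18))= 1 / 966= 0.00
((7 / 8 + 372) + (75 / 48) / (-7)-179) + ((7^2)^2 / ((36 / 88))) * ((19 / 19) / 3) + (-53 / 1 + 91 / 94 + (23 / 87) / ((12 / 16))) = 8648764417 / 4121712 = 2098.34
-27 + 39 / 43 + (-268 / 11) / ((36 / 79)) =-338677 / 4257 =-79.56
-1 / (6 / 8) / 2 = -2 / 3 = -0.67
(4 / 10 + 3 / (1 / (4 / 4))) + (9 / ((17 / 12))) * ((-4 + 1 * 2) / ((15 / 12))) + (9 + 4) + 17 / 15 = 1879 / 255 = 7.37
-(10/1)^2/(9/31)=-3100/9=-344.44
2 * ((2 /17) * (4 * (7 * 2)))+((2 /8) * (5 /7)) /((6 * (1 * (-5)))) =37615 /2856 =13.17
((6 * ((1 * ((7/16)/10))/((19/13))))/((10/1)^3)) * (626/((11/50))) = 85449/167200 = 0.51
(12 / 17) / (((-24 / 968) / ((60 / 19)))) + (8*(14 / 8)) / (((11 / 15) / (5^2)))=387.37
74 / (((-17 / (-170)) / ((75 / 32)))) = 13875 / 8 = 1734.38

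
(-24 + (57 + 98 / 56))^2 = 19321 / 16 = 1207.56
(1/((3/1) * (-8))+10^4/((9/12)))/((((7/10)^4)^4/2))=799997500000000000000/99698791708803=8024144.39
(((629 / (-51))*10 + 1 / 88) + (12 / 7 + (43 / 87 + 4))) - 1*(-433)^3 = 4350738964961 / 53592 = 81182619.89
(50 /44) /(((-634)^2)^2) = 25 /3554509770592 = 0.00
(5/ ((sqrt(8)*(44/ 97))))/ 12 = 485*sqrt(2)/ 2112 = 0.32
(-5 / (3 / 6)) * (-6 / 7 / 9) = 20 / 21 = 0.95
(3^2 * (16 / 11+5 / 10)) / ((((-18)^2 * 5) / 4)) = 43 / 990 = 0.04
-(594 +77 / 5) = -3047 / 5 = -609.40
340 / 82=170 / 41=4.15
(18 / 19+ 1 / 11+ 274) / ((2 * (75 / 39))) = 747279 / 10450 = 71.51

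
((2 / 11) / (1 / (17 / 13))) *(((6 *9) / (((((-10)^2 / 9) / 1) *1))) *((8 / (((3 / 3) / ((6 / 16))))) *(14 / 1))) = 173502 / 3575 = 48.53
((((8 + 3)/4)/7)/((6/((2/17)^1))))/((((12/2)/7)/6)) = 11/204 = 0.05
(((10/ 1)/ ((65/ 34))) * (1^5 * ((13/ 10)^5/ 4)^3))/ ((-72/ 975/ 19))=-16533043443551314511/ 15360000000000000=-1076.37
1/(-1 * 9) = -1/9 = -0.11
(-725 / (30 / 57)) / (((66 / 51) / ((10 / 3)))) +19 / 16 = -1872773 / 528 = -3546.92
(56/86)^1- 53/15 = -1859/645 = -2.88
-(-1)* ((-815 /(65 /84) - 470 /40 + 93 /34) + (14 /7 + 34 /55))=-51519079 /48620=-1059.63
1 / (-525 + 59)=-1 / 466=-0.00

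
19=19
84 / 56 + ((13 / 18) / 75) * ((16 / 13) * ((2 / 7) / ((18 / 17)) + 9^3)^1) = 862679 / 85050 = 10.14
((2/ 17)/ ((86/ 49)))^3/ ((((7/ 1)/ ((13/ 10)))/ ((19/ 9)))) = 4151329/ 35155610190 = 0.00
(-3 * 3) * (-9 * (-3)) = -243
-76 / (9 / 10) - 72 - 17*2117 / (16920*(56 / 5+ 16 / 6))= -110224831 / 703872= -156.60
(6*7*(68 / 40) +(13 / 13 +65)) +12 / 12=692 / 5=138.40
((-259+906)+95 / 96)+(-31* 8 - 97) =29087 / 96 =302.99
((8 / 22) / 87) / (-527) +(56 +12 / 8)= 57.50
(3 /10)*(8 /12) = 1 /5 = 0.20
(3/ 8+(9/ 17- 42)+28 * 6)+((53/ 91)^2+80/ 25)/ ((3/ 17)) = 827543159/ 5631080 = 146.96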